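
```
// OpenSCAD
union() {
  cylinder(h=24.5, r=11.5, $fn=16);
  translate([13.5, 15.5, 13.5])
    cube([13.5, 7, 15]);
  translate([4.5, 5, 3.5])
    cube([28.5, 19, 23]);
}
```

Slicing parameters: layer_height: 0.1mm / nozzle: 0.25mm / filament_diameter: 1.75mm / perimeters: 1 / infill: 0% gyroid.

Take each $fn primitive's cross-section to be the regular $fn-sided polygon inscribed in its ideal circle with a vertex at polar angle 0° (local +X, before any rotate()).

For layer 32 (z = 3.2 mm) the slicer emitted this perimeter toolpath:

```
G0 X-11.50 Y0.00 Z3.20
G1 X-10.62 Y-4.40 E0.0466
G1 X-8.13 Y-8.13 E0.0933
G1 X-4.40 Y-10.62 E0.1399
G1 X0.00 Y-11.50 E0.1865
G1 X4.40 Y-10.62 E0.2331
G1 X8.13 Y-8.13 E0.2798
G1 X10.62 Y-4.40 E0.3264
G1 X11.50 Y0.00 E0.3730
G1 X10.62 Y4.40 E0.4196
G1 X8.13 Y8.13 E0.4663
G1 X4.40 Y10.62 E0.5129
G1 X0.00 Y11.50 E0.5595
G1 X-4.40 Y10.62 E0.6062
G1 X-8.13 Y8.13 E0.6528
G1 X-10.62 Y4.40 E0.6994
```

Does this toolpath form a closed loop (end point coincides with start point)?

no

Start point (G0): (-11.50, 0.00). End point (last G1): the path does not return to the start — open.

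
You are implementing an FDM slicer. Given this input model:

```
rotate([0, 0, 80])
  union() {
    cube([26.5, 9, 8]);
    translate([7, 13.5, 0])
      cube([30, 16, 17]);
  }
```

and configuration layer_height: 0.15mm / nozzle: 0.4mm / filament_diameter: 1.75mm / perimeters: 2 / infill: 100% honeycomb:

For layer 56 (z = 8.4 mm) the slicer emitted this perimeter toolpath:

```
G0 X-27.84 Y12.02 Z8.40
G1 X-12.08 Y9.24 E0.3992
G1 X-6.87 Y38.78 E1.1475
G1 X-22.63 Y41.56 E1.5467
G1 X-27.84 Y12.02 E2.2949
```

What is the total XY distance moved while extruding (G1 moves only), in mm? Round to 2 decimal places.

Sum the Euclidean lengths of each G1 segment: total = 92.00 mm.

92.00 mm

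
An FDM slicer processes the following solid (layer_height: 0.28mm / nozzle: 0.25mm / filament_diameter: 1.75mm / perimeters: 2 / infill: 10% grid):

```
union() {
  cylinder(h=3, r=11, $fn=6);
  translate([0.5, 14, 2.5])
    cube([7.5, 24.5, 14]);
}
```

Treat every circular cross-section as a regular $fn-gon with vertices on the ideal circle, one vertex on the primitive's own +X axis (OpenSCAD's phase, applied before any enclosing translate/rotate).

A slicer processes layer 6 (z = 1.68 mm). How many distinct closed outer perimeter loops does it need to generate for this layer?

At z = 1.68 mm: the r=11 cylinder gives a regular 6-gon of circumradius 11 (constant along its height); the cube at (0.5, 14) is absent (z outside [2.5, 16.5]); Taking the union: only the r=11 cylinder is present, so the union is just that shape — 1 connected region. The result has 1 disconnected region.

1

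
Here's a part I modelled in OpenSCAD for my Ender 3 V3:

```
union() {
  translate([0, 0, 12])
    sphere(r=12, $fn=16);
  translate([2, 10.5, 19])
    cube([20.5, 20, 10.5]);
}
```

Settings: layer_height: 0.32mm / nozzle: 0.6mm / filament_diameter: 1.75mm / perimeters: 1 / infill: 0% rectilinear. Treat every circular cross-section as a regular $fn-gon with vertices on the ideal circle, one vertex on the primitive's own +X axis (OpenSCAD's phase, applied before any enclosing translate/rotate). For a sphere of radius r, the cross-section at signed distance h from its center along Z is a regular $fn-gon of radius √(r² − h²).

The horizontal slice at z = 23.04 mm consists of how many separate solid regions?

2

At z = 23.04 mm: the r=12 sphere contributes a regular 16-gon of circumradius √(12²−11.04²) = 4.703; the cube at (2, 10.5) is present — its section is the full 20.5×20 rectangle; Combining (union): the 2 present regions are separate (no shared area or edge), so areas and boundary lengths simply add and each stays a separate island — 2 connected regions. The result has 2 disconnected regions.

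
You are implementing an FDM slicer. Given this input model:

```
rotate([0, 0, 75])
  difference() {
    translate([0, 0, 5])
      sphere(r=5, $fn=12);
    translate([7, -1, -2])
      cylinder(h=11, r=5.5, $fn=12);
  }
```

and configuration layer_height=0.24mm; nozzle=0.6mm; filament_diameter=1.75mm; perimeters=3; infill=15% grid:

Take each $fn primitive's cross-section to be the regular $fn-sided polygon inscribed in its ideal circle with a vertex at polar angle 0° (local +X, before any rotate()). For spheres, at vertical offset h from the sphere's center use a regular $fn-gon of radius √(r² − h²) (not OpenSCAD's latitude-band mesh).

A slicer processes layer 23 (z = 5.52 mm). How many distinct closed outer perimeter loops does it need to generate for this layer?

At z = 5.52 mm: the r=5 sphere slices to a regular 12-gon of circumradius 4.973 (√(r²−h²) with h=0.52 from center); the r=5.5 cylinder at (7, -1) gives a regular 12-gon of circumradius 5.5 (constant along its height); After the difference (first − rest): starting from the r=5 sphere, the r=5.5 cylinder at (7, -1) partially overlaps it — only the 16.13 mm² overlap (of its 90.75 mm²) is removed, clipping the outline — 1 connected region; (whole slice rotated 75° about Z — lengths, areas and connectivity unchanged). The result has 1 disconnected region.

1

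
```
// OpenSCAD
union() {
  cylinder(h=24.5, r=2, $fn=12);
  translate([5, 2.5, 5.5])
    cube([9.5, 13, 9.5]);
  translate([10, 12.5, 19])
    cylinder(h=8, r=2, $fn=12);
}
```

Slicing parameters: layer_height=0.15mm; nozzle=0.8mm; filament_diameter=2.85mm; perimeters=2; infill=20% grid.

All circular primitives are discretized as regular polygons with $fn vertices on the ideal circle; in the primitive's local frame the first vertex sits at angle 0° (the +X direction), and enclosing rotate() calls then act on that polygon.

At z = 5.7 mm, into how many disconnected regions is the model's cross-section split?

2

At z = 5.7 mm: the cylinder: section is a regular 12-gon, circumradius r=2; the cube at (5, 2.5) (footprint 9.5×13) is included at this height; the cylinder at (10, 12.5) does not reach this height (z outside [19, 27]); Taking the union: the 2 present regions are separate (no shared area or edge), so areas and boundary lengths simply add and each stays a separate island — 2 connected regions. The result has 2 disconnected regions.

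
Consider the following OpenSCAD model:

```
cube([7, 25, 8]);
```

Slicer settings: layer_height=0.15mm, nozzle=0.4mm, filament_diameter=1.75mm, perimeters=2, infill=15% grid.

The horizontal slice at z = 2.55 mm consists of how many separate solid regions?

At z = 2.55 mm: the 7×25 cube contributes its full rectangle. The result has 1 disconnected region.

1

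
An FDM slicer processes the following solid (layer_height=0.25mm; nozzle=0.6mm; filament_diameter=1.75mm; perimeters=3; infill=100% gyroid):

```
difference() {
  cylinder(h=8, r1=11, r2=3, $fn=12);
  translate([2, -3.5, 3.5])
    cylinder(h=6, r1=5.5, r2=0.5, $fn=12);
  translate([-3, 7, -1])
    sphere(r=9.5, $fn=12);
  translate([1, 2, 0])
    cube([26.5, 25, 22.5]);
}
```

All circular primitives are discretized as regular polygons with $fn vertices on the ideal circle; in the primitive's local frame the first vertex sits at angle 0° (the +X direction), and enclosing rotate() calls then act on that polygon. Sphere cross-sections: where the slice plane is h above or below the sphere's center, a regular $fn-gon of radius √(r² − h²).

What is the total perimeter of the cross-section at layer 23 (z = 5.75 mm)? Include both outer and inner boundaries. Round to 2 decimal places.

At z = 5.75 mm: the cone contributes a regular 12-gon of circumradius 5.250 (interpolated between r1=11 and r2=3 at t=0.719) (perimeter = 2·12·5.250·sin(180°/12) = 32.61 mm); the cone at (2, -3.5) (r1=5.5→r2=0.5) has section circumradius 3.625 here — a regular 12-gon (perimeter = 2·12·3.625·sin(180°/12) = 22.52 mm); the r=9.5 sphere at (-3, 7) slices to a regular 12-gon of circumradius 6.685 (√(r²−h²) with h=6.75 from center) (perimeter = 2·12·6.685·sin(180°/12) = 41.52 mm); the cube at (1, 2) is present — its section is the full 26.5×25 rectangle (perimeter 103.00 mm); Taking the first minus the rest: starting from the cone, the cone at (2, -3.5) partially overlaps it — only the 24.34 mm² overlap (of its 39.42 mm²) is removed, clipping the outline; the r=9.5 sphere at (-3, 7) partially overlaps it — only the 24.53 mm² overlap (of its 134.06 mm²) is removed, clipping the outline; the 26.5×25 cube at (1, 2) partially overlaps it — only the 4.01 mm² overlap (of its 662.50 mm²) is removed, clipping the outline — boundary = 32.01 mm. Overall, the cross-section is a single solid region. Total boundary length (outer) = 32.01 mm.

32.01 mm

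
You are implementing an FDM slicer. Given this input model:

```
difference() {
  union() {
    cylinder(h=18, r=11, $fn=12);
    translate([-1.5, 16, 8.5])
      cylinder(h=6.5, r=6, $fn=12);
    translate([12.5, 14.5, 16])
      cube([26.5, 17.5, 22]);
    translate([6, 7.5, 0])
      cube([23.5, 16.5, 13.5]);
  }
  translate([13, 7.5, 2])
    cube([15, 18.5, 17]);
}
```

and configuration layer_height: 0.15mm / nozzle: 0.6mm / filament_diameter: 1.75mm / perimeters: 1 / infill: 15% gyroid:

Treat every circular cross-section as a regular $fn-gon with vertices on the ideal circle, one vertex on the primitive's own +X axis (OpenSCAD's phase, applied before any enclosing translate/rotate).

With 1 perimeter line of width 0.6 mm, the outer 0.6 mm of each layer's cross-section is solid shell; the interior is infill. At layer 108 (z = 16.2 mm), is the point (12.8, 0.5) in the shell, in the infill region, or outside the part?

At z = 16.2 mm: the r=11 cylinder gives a regular 12-gon of circumradius 11 (constant along its height); the cylinder at (-1.5, 16) does not reach this height (z outside [8.5, 15]); the cube at (12.5, 14.5) (footprint 26.5×17.5) is included at this height; the cube at (6, 7.5) is absent (z outside [0, 13.5]); Taking the union: the 2 present regions are separate (no shared area or edge), so areas and boundary lengths simply add and each stays a separate island — 2 connected regions; the 15×18.5 cube at (13, 7.5) contributes its full rectangle; After the difference (first − rest): starting from that combined region, the 15×18.5 cube at (13, 7.5) partially overlaps it — only the 172.50 mm² overlap (of its 277.50 mm²) is removed, clipping the outline — 2 connected regions. Overall, the cross-section has 2 separate islands. The nearest boundary edge runs (9.53, 5.50)→(11.00, 0.00); distance from the point to it = 1.87 mm. The point is not inside any of the regions above, so it lies outside the cross-section (1.87 mm from the nearest boundary).

outside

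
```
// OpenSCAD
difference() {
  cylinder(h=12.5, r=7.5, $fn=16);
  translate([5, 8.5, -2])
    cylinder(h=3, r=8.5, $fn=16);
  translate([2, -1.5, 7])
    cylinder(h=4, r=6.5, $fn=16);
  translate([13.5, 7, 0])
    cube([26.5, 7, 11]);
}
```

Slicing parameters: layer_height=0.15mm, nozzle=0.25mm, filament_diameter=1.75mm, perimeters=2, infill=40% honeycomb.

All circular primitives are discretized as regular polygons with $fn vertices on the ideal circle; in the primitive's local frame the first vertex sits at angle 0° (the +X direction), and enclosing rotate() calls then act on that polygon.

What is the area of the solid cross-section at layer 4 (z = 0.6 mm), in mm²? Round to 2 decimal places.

At z = 0.6 mm: the r=7.5 cylinder contributes a regular 16-gon of circumradius 7.5 (area = (16/2)·7.500²·sin(360°/16) = 172.21 mm²); the cylinder at (5, 8.5): section is a regular 16-gon, circumradius r=8.5 (area = (16/2)·8.500²·sin(360°/16) = 221.19 mm²); the cylinder at (2, -1.5) is absent (z outside [7, 11]); the cube at (13.5, 7) (footprint 26.5×7) is included at this height (area 185.50 mm²); Subtracting the remaining from the first: starting from the r=7.5 cylinder (172.21 mm²), the r=8.5 cylinder at (5, 8.5) partially overlaps it — only the 50.79 mm² overlap (of its 221.19 mm²) is removed, clipping the outline; the 26.5×7 cube at (13.5, 7) misses the remaining region (no effect) — area = 121.42 mm². Overall, the cross-section is a single solid region. Net area = 121.42 mm².

121.42 mm²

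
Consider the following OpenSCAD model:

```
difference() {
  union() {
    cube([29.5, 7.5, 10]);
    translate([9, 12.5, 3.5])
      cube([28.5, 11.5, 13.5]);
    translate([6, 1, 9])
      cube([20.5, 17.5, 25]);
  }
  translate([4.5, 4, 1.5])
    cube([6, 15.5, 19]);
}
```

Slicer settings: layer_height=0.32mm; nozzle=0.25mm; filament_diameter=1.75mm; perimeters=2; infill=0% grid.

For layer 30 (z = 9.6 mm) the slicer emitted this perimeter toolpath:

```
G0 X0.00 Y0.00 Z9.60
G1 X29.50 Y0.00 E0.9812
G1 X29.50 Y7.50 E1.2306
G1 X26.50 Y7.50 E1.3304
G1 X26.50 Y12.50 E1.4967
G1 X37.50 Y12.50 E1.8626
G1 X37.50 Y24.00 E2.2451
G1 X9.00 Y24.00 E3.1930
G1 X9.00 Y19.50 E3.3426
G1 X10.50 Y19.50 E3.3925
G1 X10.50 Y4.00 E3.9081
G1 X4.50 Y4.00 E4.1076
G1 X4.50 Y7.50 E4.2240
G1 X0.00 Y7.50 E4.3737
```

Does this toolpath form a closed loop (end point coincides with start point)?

no

Start point (G0): (0.00, 0.00). End point (last G1): the path does not return to the start — open.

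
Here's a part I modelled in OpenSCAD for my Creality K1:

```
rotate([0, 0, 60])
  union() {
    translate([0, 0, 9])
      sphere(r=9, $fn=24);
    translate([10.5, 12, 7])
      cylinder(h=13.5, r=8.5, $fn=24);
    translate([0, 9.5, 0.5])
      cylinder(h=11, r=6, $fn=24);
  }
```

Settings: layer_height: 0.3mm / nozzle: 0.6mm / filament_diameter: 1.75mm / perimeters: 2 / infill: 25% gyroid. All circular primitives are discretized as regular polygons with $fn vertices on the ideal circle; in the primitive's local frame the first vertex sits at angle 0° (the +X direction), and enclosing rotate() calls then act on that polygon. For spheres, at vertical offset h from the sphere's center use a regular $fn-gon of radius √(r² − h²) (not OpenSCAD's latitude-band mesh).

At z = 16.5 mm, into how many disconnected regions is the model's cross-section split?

At z = 16.5 mm: the sphere: section is a regular 24-gon, circumradius = √(r²−h²) = √(9²−7.5²) = 4.975; the cylinder at (10.5, 12): section is a regular 24-gon, circumradius r=8.5; the cylinder at (0, 9.5) is not intersected at this z (z outside [0.5, 11.5]); Merging all regions: the 2 present regions are separate (no shared area or edge), so areas and boundary lengths simply add and each stays a separate island — 2 connected regions; (rotated 60° about Z; rotation is an isometry so areas/perimeters/island counts are preserved). The result has 2 disconnected regions.

2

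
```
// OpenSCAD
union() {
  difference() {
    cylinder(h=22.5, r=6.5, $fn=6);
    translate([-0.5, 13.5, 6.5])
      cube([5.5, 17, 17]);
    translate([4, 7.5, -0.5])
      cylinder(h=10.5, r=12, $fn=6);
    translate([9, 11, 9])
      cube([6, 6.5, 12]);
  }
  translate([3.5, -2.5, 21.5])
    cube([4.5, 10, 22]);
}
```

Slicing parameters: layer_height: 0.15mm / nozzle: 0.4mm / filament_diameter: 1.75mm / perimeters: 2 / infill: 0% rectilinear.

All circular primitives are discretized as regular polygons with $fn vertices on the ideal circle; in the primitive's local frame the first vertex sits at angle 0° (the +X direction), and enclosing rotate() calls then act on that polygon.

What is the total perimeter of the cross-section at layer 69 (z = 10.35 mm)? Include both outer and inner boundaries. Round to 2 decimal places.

At z = 10.35 mm: the r=6.5 cylinder contributes a regular 6-gon of circumradius 6.5 (perimeter = 2·6·6.500·sin(180°/6) = 39.00 mm); the cube at (-0.5, 13.5) (footprint 5.5×17) is included at this height (perimeter 45.00 mm); the cylinder at (4, 7.5) is absent (z outside [-0.5, 10]); the 6×6.5 cube at (9, 11) contributes its full rectangle (perimeter 25.00 mm); Subtracting the remaining from the first: starting from the r=6.5 cylinder, the 5.5×17 cube at (-0.5, 13.5) misses the remaining region (no effect); the 6×6.5 cube at (9, 11) misses the remaining region (no effect) — boundary = 39.00 mm; the cube at (3.5, -2.5) does not reach this height (z outside [21.5, 43.5]); Taking the union: only the result so far is present, so the union is just that shape — boundary = 39.00 mm. Overall, the cross-section is a single solid region. Total boundary length (outer) = 39.00 mm.

39.00 mm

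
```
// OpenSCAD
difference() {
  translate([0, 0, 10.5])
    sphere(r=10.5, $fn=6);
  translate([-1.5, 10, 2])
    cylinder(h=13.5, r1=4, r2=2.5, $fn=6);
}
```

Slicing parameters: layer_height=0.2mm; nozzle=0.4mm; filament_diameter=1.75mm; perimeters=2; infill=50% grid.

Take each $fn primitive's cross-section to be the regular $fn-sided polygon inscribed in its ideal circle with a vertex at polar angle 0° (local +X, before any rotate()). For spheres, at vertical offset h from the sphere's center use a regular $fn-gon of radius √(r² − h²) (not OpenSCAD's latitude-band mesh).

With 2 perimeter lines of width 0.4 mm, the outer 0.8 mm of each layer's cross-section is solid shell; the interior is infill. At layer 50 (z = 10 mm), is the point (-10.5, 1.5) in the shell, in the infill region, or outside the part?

At z = 10 mm: the sphere: section is a regular 6-gon, circumradius = √(r²−h²) = √(10.5²−0.5²) = 10.488; the cone at (-1.5, 10) (r1=4→r2=2.5) has section circumradius 3.111 here — a regular 6-gon; After the difference (first − rest): starting from the r=10.5 sphere, the cone at (-1.5, 10) partially overlaps it — only the 7.35 mm² overlap (of its 25.15 mm²) is removed, clipping the outline — 1 connected region. Overall, the cross-section is a single solid region. The nearest boundary edge runs (-10.49, 0.00)→(-5.24, 9.08); distance from the point to it = 0.76 mm. The point is not inside any of the regions above, so it lies outside the cross-section (0.76 mm from the nearest boundary).

outside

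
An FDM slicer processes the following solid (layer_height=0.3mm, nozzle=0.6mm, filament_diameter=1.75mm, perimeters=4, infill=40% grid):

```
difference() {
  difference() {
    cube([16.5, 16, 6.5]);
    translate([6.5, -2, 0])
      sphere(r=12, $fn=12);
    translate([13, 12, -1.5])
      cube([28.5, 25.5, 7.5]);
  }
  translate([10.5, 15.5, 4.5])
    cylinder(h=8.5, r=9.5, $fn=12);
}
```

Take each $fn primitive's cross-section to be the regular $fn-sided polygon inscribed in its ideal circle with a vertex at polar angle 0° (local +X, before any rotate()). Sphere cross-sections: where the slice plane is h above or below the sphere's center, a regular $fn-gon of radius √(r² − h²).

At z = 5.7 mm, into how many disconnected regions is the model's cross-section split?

2

At z = 5.7 mm: the cube (footprint 16.5×16) is included at this height; the r=12 sphere at (6.5, -2) slices to a regular 12-gon of circumradius 10.560 (√(r²−h²) with h=5.7 from center); the cube at (13, 12) (footprint 28.5×25.5) is included at this height; Taking the first minus the rest: starting from the 16.5×16 cube, the r=12 sphere at (6.5, -2) partially overlaps it — only the 112.48 mm² overlap (of its 334.53 mm²) is removed, clipping the outline; the 28.5×25.5 cube at (13, 12) partially overlaps it — only the 14.00 mm² overlap (of its 726.75 mm²) is removed, clipping the outline — 1 connected region; the r=9.5 cylinder at (10.5, 15.5) contributes a regular 12-gon of circumradius 9.5; After the difference (first − rest): starting from that combined region, the r=9.5 cylinder at (10.5, 15.5) partially overlaps it — only the 103.91 mm² overlap (of its 270.75 mm²) is removed, clipping the outline — 2 connected regions. The result has 2 disconnected regions.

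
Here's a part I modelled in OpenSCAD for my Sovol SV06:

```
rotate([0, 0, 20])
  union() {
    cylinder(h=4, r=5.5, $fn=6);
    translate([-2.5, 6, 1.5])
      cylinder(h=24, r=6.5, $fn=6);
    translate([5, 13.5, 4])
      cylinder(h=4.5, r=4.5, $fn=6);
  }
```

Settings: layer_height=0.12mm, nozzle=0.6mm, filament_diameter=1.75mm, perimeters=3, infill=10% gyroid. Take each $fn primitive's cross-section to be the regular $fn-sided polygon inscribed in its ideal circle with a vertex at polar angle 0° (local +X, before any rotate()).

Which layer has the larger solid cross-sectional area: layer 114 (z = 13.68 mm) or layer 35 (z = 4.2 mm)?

Layer 114 (z = 13.68): the cylinder is not intersected at this z (z outside [0, 4]); the r=6.5 cylinder at (-2.5, 6) gives a regular 6-gon of circumradius 6.5 (constant along its height) (area = (6/2)·6.500²·sin(360°/6) = 109.77 mm²); the cylinder at (5, 13.5) does not reach this height (z outside [4, 8.5]); Taking the union: only the r=6.5 cylinder at (-2.5, 6) is present, so the union is just that shape — area = 109.77 mm²; (whole slice rotated 20° about Z — lengths, areas and connectivity unchanged). So its area = 109.77 mm². Layer 35 (z = 4.2): the cylinder does not reach this height (z outside [0, 4]); the r=6.5 cylinder at (-2.5, 6) gives a regular 6-gon of circumradius 6.5 (constant along its height) (area = (6/2)·6.500²·sin(360°/6) = 109.77 mm²); the cylinder at (5, 13.5): section is a regular 6-gon, circumradius r=4.5 (area = (6/2)·4.500²·sin(360°/6) = 52.61 mm²); Taking the union: the 2 present regions are separate (no shared area or edge), so areas and boundary lengths simply add and each stays a separate island — area = 162.38 mm²; (rotated 20° about Z; rotation is an isometry so areas/perimeters/island counts are preserved). So its area = 162.38 mm². Layer 35 is larger (162.38 vs 109.77 mm²).

layer 35 (z = 4.2 mm)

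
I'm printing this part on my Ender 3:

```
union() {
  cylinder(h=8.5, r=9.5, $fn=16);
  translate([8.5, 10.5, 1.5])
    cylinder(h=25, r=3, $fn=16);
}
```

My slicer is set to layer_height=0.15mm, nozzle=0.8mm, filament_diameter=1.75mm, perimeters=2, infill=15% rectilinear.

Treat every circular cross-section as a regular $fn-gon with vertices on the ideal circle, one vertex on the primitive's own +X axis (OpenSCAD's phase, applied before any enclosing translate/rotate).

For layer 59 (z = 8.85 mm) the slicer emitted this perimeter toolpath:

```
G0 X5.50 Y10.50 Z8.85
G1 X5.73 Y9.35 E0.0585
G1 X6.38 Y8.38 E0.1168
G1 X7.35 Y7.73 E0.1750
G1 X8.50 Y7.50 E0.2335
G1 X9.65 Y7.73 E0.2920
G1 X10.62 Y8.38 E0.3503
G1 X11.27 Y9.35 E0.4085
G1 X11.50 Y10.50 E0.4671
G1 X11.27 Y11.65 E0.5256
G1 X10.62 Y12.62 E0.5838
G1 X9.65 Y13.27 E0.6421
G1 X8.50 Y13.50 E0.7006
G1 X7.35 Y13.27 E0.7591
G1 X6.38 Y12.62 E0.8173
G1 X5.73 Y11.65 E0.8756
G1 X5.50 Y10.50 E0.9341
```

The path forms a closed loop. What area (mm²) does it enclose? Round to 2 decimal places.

Apply the shoelace formula to the sequence of (X, Y) vertices; enclosed area = 27.54 mm².

27.54 mm²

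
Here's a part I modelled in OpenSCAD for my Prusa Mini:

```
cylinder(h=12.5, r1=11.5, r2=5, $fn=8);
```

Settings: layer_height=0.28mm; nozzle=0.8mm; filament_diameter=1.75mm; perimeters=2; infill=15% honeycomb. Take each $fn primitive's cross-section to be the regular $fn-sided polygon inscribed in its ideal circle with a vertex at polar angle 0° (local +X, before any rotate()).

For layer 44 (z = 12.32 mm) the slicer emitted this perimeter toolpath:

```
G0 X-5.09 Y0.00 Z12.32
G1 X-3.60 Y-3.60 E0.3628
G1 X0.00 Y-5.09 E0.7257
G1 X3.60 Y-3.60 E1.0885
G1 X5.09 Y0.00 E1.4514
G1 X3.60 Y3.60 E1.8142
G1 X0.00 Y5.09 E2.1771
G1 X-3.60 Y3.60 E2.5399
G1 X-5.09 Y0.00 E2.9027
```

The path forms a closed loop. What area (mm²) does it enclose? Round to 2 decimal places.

73.30 mm²

Apply the shoelace formula to the sequence of (X, Y) vertices; enclosed area = 73.30 mm².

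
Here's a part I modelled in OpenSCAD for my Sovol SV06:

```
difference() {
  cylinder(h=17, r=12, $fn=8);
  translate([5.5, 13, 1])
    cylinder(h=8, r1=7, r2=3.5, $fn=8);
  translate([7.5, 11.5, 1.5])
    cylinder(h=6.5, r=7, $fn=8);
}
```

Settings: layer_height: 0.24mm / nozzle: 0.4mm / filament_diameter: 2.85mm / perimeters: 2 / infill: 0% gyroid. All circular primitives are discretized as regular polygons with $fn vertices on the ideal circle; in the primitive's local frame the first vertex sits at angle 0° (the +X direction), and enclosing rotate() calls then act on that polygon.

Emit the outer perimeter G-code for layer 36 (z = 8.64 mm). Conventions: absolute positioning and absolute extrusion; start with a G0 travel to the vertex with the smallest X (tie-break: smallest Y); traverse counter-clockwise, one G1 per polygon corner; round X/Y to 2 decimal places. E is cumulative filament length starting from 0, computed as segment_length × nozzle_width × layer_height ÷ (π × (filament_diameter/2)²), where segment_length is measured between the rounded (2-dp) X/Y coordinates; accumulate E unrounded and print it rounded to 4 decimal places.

G0 X-12.00 Y0.00 Z8.64
G1 X-8.49 Y-8.49 E0.1382
G1 X0.00 Y-12.00 E0.2765
G1 X8.49 Y-8.49 E0.4147
G1 X12.00 Y0.00 E0.5530
G1 X8.49 Y8.49 E0.6912
G1 X5.96 Y9.53 E0.7324
G1 X5.50 Y9.34 E0.7399
G1 X2.91 Y10.41 E0.7821
G1 X2.72 Y10.87 E0.7896
G1 X0.00 Y12.00 E0.8339
G1 X-8.49 Y8.49 E0.9721
G1 X-12.00 Y0.00 E1.1104

At z = 8.64 mm: the r=12 cylinder contributes a regular 8-gon of circumradius 12; the cone at (5.5, 13): at t=0.955 of its height the radius interpolates to r₁+(r₂−r₁)t = 3.657, giving a regular 8-gon of that circumradius; the cylinder at (7.5, 11.5) is not intersected at this z (z outside [1.5, 8]); After the difference (first − rest): starting from the r=12 cylinder, the cone at (5.5, 13) partially overlaps it — only the 1.10 mm² overlap (of its 37.84 mm²) is removed, clipping the outline — 1 connected region. The outline is a single polygon with 12 vertices. Extrusion per mm of travel: 0.4 × 0.24 / (π × 1.425²) = 0.015048. Accumulating E over each segment gives final E = 1.1104.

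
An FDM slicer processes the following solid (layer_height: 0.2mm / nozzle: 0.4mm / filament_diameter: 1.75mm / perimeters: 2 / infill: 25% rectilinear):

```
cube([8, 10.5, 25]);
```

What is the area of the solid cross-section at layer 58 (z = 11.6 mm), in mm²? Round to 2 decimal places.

84.00 mm²

At z = 11.6 mm: the cube is present — its section is the full 8×10.5 rectangle (area 84.00 mm²). Overall, the cross-section is a single solid region. Net area = 84.00 mm².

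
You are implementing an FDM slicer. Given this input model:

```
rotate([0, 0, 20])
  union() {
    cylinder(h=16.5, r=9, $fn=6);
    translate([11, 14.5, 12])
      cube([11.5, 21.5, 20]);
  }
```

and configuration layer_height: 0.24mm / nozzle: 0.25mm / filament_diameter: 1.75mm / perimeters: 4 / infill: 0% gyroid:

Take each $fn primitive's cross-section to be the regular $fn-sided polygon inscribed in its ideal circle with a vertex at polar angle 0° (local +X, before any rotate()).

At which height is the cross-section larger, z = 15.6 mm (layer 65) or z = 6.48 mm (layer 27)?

layer 65 (z = 15.6 mm)

Layer 65 (z = 15.6): the cylinder: section is a regular 6-gon, circumradius r=9 (area = (6/2)·9.000²·sin(360°/6) = 210.44 mm²); the 11.5×21.5 cube at (11, 14.5) contributes its full rectangle (area 247.25 mm²); Combining (union): the 2 present regions are separate (no shared area or edge), so areas and boundary lengths simply add and each stays a separate island — area = 457.69 mm²; (rotated 20° about Z; rotation is an isometry so areas/perimeters/island counts are preserved). So its area = 457.69 mm². Layer 27 (z = 6.48): the r=9 cylinder contributes a regular 6-gon of circumradius 9 (area = (6/2)·9.000²·sin(360°/6) = 210.44 mm²); the cube at (11, 14.5) is not intersected at this z (z outside [12, 32]); Merging all regions: only the r=9 cylinder is present, so the union is just that shape — area = 210.44 mm²; (whole slice rotated 20° about Z — lengths, areas and connectivity unchanged). So its area = 210.44 mm². Layer 65 is larger (457.69 vs 210.44 mm²).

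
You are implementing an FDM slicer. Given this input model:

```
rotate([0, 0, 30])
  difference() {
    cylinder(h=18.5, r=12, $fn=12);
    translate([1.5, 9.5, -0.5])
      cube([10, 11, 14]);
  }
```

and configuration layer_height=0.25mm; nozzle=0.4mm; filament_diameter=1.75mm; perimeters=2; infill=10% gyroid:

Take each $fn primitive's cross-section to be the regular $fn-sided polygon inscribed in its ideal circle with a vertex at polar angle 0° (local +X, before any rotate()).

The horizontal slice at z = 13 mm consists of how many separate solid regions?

At z = 13 mm: the cylinder: section is a regular 12-gon, circumradius r=12; the cube at (1.5, 9.5) (footprint 10×11) is included at this height; Subtracting the remaining from the first: starting from the r=12 cylinder, the 10×11 cube at (1.5, 9.5) partially overlaps it — only the 7.13 mm² overlap (of its 110.00 mm²) is removed, clipping the outline — 1 connected region; (rotated 30° about Z; rotation is an isometry so areas/perimeters/island counts are preserved). The result has 1 disconnected region.

1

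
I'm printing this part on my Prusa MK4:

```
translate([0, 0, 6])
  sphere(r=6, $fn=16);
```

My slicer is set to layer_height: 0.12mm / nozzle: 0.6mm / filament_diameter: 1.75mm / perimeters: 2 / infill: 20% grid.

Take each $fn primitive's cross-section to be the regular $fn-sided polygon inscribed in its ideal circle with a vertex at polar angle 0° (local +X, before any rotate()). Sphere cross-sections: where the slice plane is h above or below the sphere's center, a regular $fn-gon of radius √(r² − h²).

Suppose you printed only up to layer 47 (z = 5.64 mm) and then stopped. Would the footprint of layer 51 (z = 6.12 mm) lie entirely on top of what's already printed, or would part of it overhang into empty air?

Compare the two slices. At z = 5.64: the sphere: section is a regular 16-gon, circumradius = √(r²−h²) = √(6²−0.36²) = 5.989 (area = (16/2)·5.989²·sin(360°/16) = 109.82 mm²). At z = 6.12: the sphere: section is a regular 16-gon, circumradius = √(r²−h²) = √(6²−0.12²) = 5.999 (area = (16/2)·5.999²·sin(360°/16) = 110.17 mm²). Checking containment: the cross-section at z = 6.12 is a subset of the cross-section at z = 5.64.

entirely on top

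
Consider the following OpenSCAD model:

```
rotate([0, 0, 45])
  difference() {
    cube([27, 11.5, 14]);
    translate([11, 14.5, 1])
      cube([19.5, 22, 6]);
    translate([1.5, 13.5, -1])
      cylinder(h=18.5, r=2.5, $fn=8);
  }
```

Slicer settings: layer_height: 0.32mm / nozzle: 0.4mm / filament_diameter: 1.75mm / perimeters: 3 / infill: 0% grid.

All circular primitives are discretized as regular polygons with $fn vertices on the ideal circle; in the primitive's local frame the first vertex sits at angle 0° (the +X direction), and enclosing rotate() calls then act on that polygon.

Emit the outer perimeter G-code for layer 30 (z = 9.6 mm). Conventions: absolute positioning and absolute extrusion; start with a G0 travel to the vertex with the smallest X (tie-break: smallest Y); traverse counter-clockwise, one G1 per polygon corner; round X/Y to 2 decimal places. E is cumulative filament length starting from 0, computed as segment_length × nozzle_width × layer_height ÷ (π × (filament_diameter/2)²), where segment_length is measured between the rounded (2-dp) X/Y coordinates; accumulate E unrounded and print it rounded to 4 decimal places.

At z = 9.6 mm: the cube is present — its section is the full 27×11.5 rectangle; the cube at (11, 14.5) is absent (z outside [1, 7]); the r=2.5 cylinder at (1.5, 13.5) contributes a regular 8-gon of circumradius 2.5; Taking the first minus the rest: starting from the 27×11.5 cube, the r=2.5 cylinder at (1.5, 13.5) partially overlaps it — only the 0.60 mm² overlap (of its 17.68 mm²) is removed, clipping the outline — 1 connected region; (rotated 45° about Z; rotation is an isometry so areas/perimeters/island counts are preserved). The outline is a single polygon with 7 vertices. Extrusion per mm of travel: 0.4 × 0.32 / (π × 0.875²) = 0.053216. Accumulating E over each segment gives final E = 4.1076.

G0 X-8.13 Y8.13 Z9.60
G1 X0.00 Y0.00 E0.6119
G1 X19.09 Y19.09 E2.0486
G1 X10.96 Y27.22 E2.6604
G1 X-6.22 Y10.05 E3.9530
G1 X-6.72 Y8.84 E4.0227
G1 X-7.92 Y8.34 E4.0918
G1 X-8.13 Y8.13 E4.1076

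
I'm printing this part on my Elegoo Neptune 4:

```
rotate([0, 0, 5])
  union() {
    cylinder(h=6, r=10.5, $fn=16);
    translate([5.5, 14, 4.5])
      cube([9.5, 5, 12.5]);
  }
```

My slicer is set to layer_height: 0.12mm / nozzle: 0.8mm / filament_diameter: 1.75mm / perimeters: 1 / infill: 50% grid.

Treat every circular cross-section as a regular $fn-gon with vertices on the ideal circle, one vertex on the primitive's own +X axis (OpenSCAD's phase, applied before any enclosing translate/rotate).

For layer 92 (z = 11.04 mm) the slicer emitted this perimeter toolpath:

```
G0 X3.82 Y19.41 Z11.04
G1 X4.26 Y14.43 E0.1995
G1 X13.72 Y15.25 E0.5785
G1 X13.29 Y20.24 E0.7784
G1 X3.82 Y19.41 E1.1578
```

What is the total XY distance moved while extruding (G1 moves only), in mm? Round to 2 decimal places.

Sum the Euclidean lengths of each G1 segment: total = 29.01 mm.

29.01 mm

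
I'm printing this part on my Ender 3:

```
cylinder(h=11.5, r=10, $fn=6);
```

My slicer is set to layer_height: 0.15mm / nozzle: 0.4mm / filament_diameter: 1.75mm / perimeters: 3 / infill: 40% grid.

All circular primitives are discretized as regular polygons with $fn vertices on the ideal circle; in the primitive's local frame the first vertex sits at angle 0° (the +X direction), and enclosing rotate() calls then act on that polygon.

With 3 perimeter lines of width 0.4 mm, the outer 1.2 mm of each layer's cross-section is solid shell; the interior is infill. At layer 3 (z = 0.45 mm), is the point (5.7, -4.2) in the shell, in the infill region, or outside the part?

infill

At z = 0.45 mm: the cylinder: section is a regular 6-gon, circumradius r=10. Overall, the cross-section is a single solid region. The nearest boundary edge runs (5.00, -8.66)→(10.00, 0.00); distance from the point to it = 1.62 mm. The point is inside the cross-section and 1.62 mm from the nearest boundary — more than the 1.2 mm shell width (3 × 0.4), so it's in the infill interior.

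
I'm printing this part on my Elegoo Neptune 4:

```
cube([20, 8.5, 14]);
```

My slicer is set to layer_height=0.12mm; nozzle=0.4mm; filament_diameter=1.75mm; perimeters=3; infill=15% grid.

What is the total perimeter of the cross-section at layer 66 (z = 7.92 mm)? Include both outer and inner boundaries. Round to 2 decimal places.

At z = 7.92 mm: the cube is present — its section is the full 20×8.5 rectangle (perimeter 57.00 mm). Overall, the cross-section is a single solid region. Total boundary length (outer) = 57.00 mm.

57.00 mm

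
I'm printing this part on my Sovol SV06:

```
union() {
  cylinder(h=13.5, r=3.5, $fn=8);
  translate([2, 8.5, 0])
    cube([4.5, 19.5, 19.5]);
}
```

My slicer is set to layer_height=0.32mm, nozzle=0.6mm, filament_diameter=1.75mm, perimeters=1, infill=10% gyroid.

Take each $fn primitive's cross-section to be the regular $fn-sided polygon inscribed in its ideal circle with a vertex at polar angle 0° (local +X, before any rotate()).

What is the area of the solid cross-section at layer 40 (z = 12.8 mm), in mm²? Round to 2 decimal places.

122.40 mm²

At z = 12.8 mm: the cylinder: section is a regular 8-gon, circumradius r=3.5 (area = (8/2)·3.500²·sin(360°/8) = 34.65 mm²); the cube at (2, 8.5) (footprint 4.5×19.5) is included at this height (area 87.75 mm²); Taking the union: the 2 present regions are separate (no shared area or edge), so areas and boundary lengths simply add and each stays a separate island — area = 122.40 mm². Overall, the cross-section has 2 separate islands. Net area = 122.40 mm².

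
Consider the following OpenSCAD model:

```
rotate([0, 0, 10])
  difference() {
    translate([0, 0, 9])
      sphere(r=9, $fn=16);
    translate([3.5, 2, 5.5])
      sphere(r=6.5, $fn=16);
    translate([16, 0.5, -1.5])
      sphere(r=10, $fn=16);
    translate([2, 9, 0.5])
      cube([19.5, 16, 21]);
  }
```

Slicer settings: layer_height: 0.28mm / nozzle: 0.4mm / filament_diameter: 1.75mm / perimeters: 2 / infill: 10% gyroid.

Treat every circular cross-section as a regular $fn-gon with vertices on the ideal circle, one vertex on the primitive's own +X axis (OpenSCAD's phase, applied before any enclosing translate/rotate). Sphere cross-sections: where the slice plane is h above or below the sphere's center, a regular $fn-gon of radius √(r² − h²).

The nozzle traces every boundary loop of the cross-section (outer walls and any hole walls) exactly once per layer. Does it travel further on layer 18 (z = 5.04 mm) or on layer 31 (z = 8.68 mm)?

Layer 18 (z = 5.04): the r=9 sphere slices to a regular 16-gon of circumradius 8.082 (√(r²−h²) with h=3.96 from center) (perimeter = 2·16·8.082·sin(180°/16) = 50.45 mm); the sphere at (3.5, 2): section is a regular 16-gon, circumradius = √(r²−h²) = √(6.5²−0.46²) = 6.484 (perimeter = 2·16·6.484·sin(180°/16) = 40.48 mm); the r=10 sphere at (16, 0.5) slices to a regular 16-gon of circumradius 7.565 (√(r²−h²) with h=6.54 from center) (perimeter = 2·16·7.565·sin(180°/16) = 47.23 mm); the cube at (2, 9) is present — its section is the full 19.5×16 rectangle (perimeter 71.00 mm); After the difference (first − rest): starting from the r=9 sphere, the r=6.5 sphere at (3.5, 2) partially overlaps it — only the 102.42 mm² overlap (of its 128.70 mm²) is removed, clipping the outline; the r=10 sphere at (16, 0.5) misses the remaining region (no effect); the 19.5×16 cube at (2, 9) misses the remaining region (no effect) — boundary = 57.61 mm; (rotated 10° about Z; rotation is an isometry so areas/perimeters/island counts are preserved). So its perimeter = 57.61 mm. Layer 31 (z = 8.68): the r=9 sphere slices to a regular 16-gon of circumradius 8.994 (√(r²−h²) with h=0.32 from center) (perimeter = 2·16·8.994·sin(180°/16) = 56.15 mm); the sphere at (3.5, 2): section is a regular 16-gon, circumradius = √(r²−h²) = √(6.5²−3.18²) = 5.669 (perimeter = 2·16·5.669·sin(180°/16) = 35.39 mm); the sphere at (16, 0.5) is absent (|z−center|=10.180 > r=10); the cube at (2, 9) is present — its section is the full 19.5×16 rectangle (perimeter 71.00 mm); After the difference (first − rest): starting from the r=9 sphere, the r=6.5 sphere at (3.5, 2) partially overlaps it — only the 94.06 mm² overlap (of its 98.39 mm²) is removed, clipping the outline; the 19.5×16 cube at (2, 9) misses the remaining region (no effect) — boundary = 74.19 mm; (rotated 10° about Z; rotation is an isometry so areas/perimeters/island counts are preserved). So its perimeter = 74.19 mm. Layer 31 is larger (74.19 vs 57.61 mm).

layer 31 (z = 8.68 mm)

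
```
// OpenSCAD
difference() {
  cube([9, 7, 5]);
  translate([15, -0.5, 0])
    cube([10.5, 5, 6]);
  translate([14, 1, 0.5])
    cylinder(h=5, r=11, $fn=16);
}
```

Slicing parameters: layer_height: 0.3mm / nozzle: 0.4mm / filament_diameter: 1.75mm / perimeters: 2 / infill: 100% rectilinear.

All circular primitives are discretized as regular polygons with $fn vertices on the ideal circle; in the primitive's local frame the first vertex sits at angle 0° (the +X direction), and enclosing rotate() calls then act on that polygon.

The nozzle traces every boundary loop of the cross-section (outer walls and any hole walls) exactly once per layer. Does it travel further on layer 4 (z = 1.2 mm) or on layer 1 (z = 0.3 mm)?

layer 1 (z = 0.3 mm)

Layer 4 (z = 1.2): the cube (footprint 9×7) is included at this height (perimeter 32.00 mm); the cube at (15, -0.5) (footprint 10.5×5) is included at this height (perimeter 31.00 mm); the r=11 cylinder at (14, 1) gives a regular 16-gon of circumradius 11 (constant along its height) (perimeter = 2·16·11.000·sin(180°/16) = 68.67 mm); After the difference (first − rest): starting from the 9×7 cube, the 10.5×5 cube at (15, -0.5) misses the remaining region (no effect); the r=11 cylinder at (14, 1) partially overlaps it — only the 37.57 mm² overlap (of its 370.44 mm²) is removed, clipping the outline — boundary = 22.70 mm. So its perimeter = 22.70 mm. Layer 1 (z = 0.3): the cube (footprint 9×7) is included at this height (perimeter 32.00 mm); the cube at (15, -0.5) (footprint 10.5×5) is included at this height (perimeter 31.00 mm); the cylinder at (14, 1) is not intersected at this z (z outside [0.5, 5.5]); Taking the first minus the rest: starting from the 9×7 cube, the 10.5×5 cube at (15, -0.5) misses the remaining region (no effect) — boundary = 32.00 mm. So its perimeter = 32.00 mm. Layer 1 is larger (32.00 vs 22.70 mm).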